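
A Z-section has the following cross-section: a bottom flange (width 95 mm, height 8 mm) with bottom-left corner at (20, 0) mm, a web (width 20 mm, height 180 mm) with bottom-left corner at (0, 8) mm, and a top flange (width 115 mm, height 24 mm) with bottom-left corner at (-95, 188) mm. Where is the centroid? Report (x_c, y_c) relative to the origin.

bottom flange: A = 95 × 8 = 760.00, centroid at (67.50, 4.00).
web: A = 20 × 180 = 3600.00, centroid at (10.00, 98.00).
top flange: A = 115 × 24 = 2760.00, centroid at (-37.50, 200.00).
ΣA = 7120.00 mm²
ΣAx_c = (760.00)(67.50) + (3600.00)(10.00) + (2760.00)(-37.50) = -16200.00 mm³
ΣAy_c = (760.00)(4.00) + (3600.00)(98.00) + (2760.00)(200.00) = 907840.00 mm³
x_c = -16200.00 / 7120.00 = -2.28 mm
y_c = 907840.00 / 7120.00 = 127.51 mm

x_c = -2.28 mm, y_c = 127.51 mm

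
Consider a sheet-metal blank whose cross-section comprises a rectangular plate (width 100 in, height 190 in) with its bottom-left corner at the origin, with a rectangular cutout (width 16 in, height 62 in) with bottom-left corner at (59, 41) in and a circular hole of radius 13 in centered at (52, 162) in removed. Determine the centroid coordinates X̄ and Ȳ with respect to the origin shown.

plate: A = 100 × 190 = 19000.00, centroid at (50.00, 95.00).
hole 1: A = −(16 × 62) = -992.00, centroid at (67.00, 72.00).
hole 2: A = −π·13² = -530.93, centroid at (52.00, 162.00).
ΣA = 17477.07 in², ΣAX̄ = 855927.68 in³, ΣAȲ = 1647565.48 in³.
X̄ = 855927.68/17477.07 = 48.97 in; Ȳ = 1647565.48/17477.07 = 94.27 in.

X̄ = 48.97 in, Ȳ = 94.27 in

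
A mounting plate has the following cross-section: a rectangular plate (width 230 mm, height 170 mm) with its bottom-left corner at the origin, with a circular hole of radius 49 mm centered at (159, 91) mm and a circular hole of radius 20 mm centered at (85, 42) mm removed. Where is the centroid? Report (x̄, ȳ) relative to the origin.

x̄ = 105.29 mm, ȳ = 85.29 mm

plate: A = 230 × 170 = 39100.00, centroid at (115.00, 85.00).
hole 1: A = −π·49² = -7542.96, centroid at (159.00, 91.00).
hole 2: A = −π·20² = -1256.64, centroid at (85.00, 42.00).
ΣA = 30300.40 mm²
ΣAx̄ = (39100.00)(115.00) + (-7542.96)(159.00) + (-1256.64)(85.00) = 3190354.58 mm³
ΣAȳ = (39100.00)(85.00) + (-7542.96)(91.00) + (-1256.64)(42.00) = 2584311.52 mm³
x̄ = 3190354.58 / 30300.40 = 105.29 mm
ȳ = 2584311.52 / 30300.40 = 85.29 mm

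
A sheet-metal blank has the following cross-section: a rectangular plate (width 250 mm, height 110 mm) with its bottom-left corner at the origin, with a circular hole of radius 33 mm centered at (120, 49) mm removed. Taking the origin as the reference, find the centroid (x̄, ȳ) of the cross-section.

x̄ = 125.71 mm, ȳ = 55.85 mm

plate: A = 250 × 110 = 27500.00, centroid at (125.00, 55.00).
hole: A = −π·33² = -3421.19, centroid at (120.00, 49.00).
ΣA = 24078.81 mm²
ΣAx̄ = (27500.00)(125.00) + (-3421.19)(120.00) = 3026956.67 mm³
ΣAȳ = (27500.00)(55.00) + (-3421.19)(49.00) = 1344861.47 mm³
x̄ = 3026956.67 / 24078.81 = 125.71 mm
ȳ = 1344861.47 / 24078.81 = 55.85 mm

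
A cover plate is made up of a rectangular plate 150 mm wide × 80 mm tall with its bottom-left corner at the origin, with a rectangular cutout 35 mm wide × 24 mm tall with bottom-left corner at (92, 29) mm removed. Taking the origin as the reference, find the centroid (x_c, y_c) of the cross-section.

x_c = 72.40 mm, y_c = 39.92 mm

plate: A = 150 × 80 = 12000.00, centroid at (75.00, 40.00).
hole: A = −(35 × 24) = -840.00, centroid at (109.50, 41.00).
ΣA = 11160.00 mm², ΣAx_c = 808020.00 mm³, ΣAy_c = 445560.00 mm³.
x_c = 808020.00/11160.00 = 72.40 mm; y_c = 445560.00/11160.00 = 39.92 mm.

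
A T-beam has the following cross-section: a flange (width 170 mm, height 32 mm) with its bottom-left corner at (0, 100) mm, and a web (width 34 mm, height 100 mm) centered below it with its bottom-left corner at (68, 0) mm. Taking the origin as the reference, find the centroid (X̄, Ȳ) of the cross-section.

web: A = 34 × 100 = 3400.00, centroid at (85.00, 50.00).
flange: A = 170 × 32 = 5440.00, centroid at (85.00, 116.00).
ΣA = 8840.00 mm², ΣAX̄ = 751400.00 mm³, ΣAȲ = 801040.00 mm³.
X̄ = 751400.00/8840.00 = 85.00 mm; Ȳ = 801040.00/8840.00 = 90.62 mm.

X̄ = 85.00 mm, Ȳ = 90.62 mm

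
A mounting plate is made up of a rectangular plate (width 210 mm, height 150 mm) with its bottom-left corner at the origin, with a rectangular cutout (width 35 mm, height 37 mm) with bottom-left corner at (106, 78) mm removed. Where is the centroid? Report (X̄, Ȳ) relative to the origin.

X̄ = 104.21 mm, Ȳ = 74.08 mm

plate: A = 210 × 150 = 31500.00, centroid at (105.00, 75.00).
hole: A = −(35 × 37) = -1295.00, centroid at (123.50, 96.50).
ΣA = 30205.00 mm², ΣAX̄ = 3147567.50 mm³, ΣAȲ = 2237532.50 mm³.
X̄ = 3147567.50/30205.00 = 104.21 mm; Ȳ = 2237532.50/30205.00 = 74.08 mm.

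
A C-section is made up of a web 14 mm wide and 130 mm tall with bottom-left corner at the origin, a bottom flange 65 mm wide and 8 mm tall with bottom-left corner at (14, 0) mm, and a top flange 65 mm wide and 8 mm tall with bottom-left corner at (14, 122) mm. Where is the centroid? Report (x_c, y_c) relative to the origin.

Part | A | x̄ᵢ | ȳᵢ | A·x̄ᵢ | A·ȳᵢ
web | 1820.00 | 7.00 | 65.00 | 12740.00 | 118300.00
bottom flange | 520.00 | 46.50 | 4.00 | 24180.00 | 2080.00
top flange | 520.00 | 46.50 | 126.00 | 24180.00 | 65520.00
Σ | 2860.00 |  |  | 61100.00 | 185900.00
x_c = 61100.00 / 2860.00 = 21.36 mm
y_c = 185900.00 / 2860.00 = 65.00 mm

x_c = 21.36 mm, y_c = 65.00 mm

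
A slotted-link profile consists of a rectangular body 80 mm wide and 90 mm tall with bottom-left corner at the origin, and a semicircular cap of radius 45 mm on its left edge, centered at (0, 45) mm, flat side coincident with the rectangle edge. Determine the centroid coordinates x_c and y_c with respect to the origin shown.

x_c = 21.89 mm, y_c = 45.00 mm

rectangular body: A = 80 × 90 = 7200.00, centroid at (40.00, 45.00).
semicircular end: A = ½π·45² = 3180.86, centroid at (-19.10, 45.00).
ΣA = 10380.86 mm²
ΣAx_c = (7200.00)(40.00) + (3180.86)(-19.10) = 227250.00 mm³
ΣAy_c = (7200.00)(45.00) + (3180.86)(45.00) = 467138.82 mm³
x_c = 227250.00 / 10380.86 = 21.89 mm
y_c = 467138.82 / 10380.86 = 45.00 mm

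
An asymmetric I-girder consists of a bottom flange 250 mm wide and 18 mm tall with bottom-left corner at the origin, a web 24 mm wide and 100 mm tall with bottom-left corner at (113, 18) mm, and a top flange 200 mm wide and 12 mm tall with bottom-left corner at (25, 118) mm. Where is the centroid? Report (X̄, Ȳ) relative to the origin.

bottom flange: A = 250 × 18 = 4500.00, centroid at (125.00, 9.00).
web: A = 24 × 100 = 2400.00, centroid at (125.00, 68.00).
top flange: A = 200 × 12 = 2400.00, centroid at (125.00, 124.00).
ΣA = 9300.00 mm²
ΣAX̄ = (4500.00)(125.00) + (2400.00)(125.00) + (2400.00)(125.00) = 1162500.00 mm³
ΣAȲ = (4500.00)(9.00) + (2400.00)(68.00) + (2400.00)(124.00) = 501300.00 mm³
X̄ = 1162500.00 / 9300.00 = 125.00 mm
Ȳ = 501300.00 / 9300.00 = 53.90 mm

X̄ = 125.00 mm, Ȳ = 53.90 mm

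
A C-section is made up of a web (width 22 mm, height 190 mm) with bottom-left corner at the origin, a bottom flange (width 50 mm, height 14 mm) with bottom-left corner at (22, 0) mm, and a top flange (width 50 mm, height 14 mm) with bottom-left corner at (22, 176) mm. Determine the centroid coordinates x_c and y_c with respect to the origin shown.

x_c = 20.03 mm, y_c = 95.00 mm

web: A = 22 × 190 = 4180.00, centroid at (11.00, 95.00).
bottom flange: A = 50 × 14 = 700.00, centroid at (47.00, 7.00).
top flange: A = 50 × 14 = 700.00, centroid at (47.00, 183.00).
ΣA = 5580.00 mm², ΣAx_c = 111780.00 mm³, ΣAy_c = 530100.00 mm³.
x_c = 111780.00/5580.00 = 20.03 mm; y_c = 530100.00/5580.00 = 95.00 mm.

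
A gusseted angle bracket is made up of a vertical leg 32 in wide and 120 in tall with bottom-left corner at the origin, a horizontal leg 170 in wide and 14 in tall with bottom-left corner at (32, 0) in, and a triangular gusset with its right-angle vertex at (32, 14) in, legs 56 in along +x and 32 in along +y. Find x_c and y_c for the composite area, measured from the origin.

x_c = 54.15 in, y_c = 37.82 in

vertical leg: A = 32 × 120 = 3840.00, centroid at (16.00, 60.00).
horizontal leg: A = 170 × 14 = 2380.00, centroid at (117.00, 7.00).
gusset: A = ½·56·32 = 896.00, centroid at (50.67, 24.67).
ΣA = 7116.00 in², ΣAx_c = 385297.33 in³, ΣAy_c = 269161.33 in³.
x_c = 385297.33/7116.00 = 54.15 in; y_c = 269161.33/7116.00 = 37.82 in.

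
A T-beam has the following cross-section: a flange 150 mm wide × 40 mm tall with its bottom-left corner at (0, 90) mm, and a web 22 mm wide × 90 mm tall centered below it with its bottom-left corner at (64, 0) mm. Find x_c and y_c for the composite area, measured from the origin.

web: A = 22 × 90 = 1980.00, centroid at (75.00, 45.00).
flange: A = 150 × 40 = 6000.00, centroid at (75.00, 110.00).
ΣA = 7980.00 mm², ΣAx_c = 598500.00 mm³, ΣAy_c = 749100.00 mm³.
x_c = 598500.00/7980.00 = 75.00 mm; y_c = 749100.00/7980.00 = 93.87 mm.

x_c = 75.00 mm, y_c = 93.87 mm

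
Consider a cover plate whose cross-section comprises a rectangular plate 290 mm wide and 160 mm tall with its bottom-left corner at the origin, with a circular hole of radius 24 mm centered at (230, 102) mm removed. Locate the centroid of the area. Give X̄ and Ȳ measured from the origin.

X̄ = 141.55 mm, Ȳ = 79.11 mm

plate: A = 290 × 160 = 46400.00, centroid at (145.00, 80.00).
hole: A = −π·24² = -1809.56, centroid at (230.00, 102.00).
ΣA = 44590.44 mm²
ΣAX̄ = (46400.00)(145.00) + (-1809.56)(230.00) = 6311801.81 mm³
ΣAȲ = (46400.00)(80.00) + (-1809.56)(102.00) = 3527425.15 mm³
X̄ = 6311801.81 / 44590.44 = 141.55 mm
Ȳ = 3527425.15 / 44590.44 = 79.11 mm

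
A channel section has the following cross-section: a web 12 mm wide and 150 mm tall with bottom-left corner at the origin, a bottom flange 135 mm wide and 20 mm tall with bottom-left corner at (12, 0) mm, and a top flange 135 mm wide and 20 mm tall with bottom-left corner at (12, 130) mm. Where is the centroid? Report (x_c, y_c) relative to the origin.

web: A = 12 × 150 = 1800.00, centroid at (6.00, 75.00).
bottom flange: A = 135 × 20 = 2700.00, centroid at (79.50, 10.00).
top flange: A = 135 × 20 = 2700.00, centroid at (79.50, 140.00).
ΣA = 7200.00 mm², ΣAx_c = 440100.00 mm³, ΣAy_c = 540000.00 mm³.
x_c = 440100.00/7200.00 = 61.12 mm; y_c = 540000.00/7200.00 = 75.00 mm.

x_c = 61.12 mm, y_c = 75.00 mm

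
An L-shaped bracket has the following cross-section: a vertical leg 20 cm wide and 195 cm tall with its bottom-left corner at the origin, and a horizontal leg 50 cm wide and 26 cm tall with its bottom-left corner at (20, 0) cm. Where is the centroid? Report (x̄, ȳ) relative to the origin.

Part | A | x̄ᵢ | ȳᵢ | A·x̄ᵢ | A·ȳᵢ
vertical leg | 3900.00 | 10.00 | 97.50 | 39000.00 | 380250.00
horizontal leg | 1300.00 | 45.00 | 13.00 | 58500.00 | 16900.00
Σ | 5200.00 |  |  | 97500.00 | 397150.00
x̄ = 97500.00 / 5200.00 = 18.75 cm
ȳ = 397150.00 / 5200.00 = 76.38 cm

x̄ = 18.75 cm, ȳ = 76.38 cm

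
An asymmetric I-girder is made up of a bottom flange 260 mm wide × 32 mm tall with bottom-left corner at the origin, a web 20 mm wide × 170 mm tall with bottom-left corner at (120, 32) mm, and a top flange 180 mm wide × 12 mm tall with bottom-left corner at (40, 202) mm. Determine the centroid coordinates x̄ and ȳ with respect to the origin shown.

bottom flange: A = 260 × 32 = 8320.00, centroid at (130.00, 16.00).
web: A = 20 × 170 = 3400.00, centroid at (130.00, 117.00).
top flange: A = 180 × 12 = 2160.00, centroid at (130.00, 208.00).
ΣA = 13880.00 mm²
ΣAx̄ = (8320.00)(130.00) + (3400.00)(130.00) + (2160.00)(130.00) = 1804400.00 mm³
ΣAȳ = (8320.00)(16.00) + (3400.00)(117.00) + (2160.00)(208.00) = 980200.00 mm³
x̄ = 1804400.00 / 13880.00 = 130.00 mm
ȳ = 980200.00 / 13880.00 = 70.62 mm

x̄ = 130.00 mm, ȳ = 70.62 mm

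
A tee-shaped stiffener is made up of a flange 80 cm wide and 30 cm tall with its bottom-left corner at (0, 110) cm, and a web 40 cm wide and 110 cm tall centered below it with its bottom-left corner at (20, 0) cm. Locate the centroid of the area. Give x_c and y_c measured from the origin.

x_c = 40.00 cm, y_c = 79.71 cm

web: A = 40 × 110 = 4400.00, centroid at (40.00, 55.00).
flange: A = 80 × 30 = 2400.00, centroid at (40.00, 125.00).
ΣA = 6800.00 cm²
ΣAx_c = (4400.00)(40.00) + (2400.00)(40.00) = 272000.00 cm³
ΣAy_c = (4400.00)(55.00) + (2400.00)(125.00) = 542000.00 cm³
x_c = 272000.00 / 6800.00 = 40.00 cm
y_c = 542000.00 / 6800.00 = 79.71 cm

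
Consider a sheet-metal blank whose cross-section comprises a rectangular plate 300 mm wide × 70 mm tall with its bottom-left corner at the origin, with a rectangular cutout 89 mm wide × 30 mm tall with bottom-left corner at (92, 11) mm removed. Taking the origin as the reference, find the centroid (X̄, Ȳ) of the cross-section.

X̄ = 151.97 mm, Ȳ = 36.31 mm

plate: A = 300 × 70 = 21000.00, centroid at (150.00, 35.00).
hole: A = −(89 × 30) = -2670.00, centroid at (136.50, 26.00).
ΣA = 18330.00 mm²
ΣAX̄ = (21000.00)(150.00) + (-2670.00)(136.50) = 2785545.00 mm³
ΣAȲ = (21000.00)(35.00) + (-2670.00)(26.00) = 665580.00 mm³
X̄ = 2785545.00 / 18330.00 = 151.97 mm
Ȳ = 665580.00 / 18330.00 = 36.31 mm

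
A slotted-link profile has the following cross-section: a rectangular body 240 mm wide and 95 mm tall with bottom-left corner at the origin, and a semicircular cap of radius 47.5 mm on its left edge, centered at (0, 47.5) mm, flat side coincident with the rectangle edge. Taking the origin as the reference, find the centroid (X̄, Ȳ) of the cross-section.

X̄ = 101.14 mm, Ȳ = 47.50 mm

rectangular body: A = 240 × 95 = 22800.00, centroid at (120.00, 47.50).
semicircular end: A = ½π·47.5² = 3544.11, centroid at (-20.16, 47.50).
ΣA = 26344.11 mm², ΣAX̄ = 2664552.08 mm³, ΣAȲ = 1251345.19 mm³.
X̄ = 2664552.08/26344.11 = 101.14 mm; Ȳ = 1251345.19/26344.11 = 47.50 mm.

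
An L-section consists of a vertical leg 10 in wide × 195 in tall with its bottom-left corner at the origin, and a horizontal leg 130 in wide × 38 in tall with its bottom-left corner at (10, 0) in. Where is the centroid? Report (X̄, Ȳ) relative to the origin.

Part | A | x̄ᵢ | ȳᵢ | A·x̄ᵢ | A·ȳᵢ
vertical leg | 1950.00 | 5.00 | 97.50 | 9750.00 | 190125.00
horizontal leg | 4940.00 | 75.00 | 19.00 | 370500.00 | 93860.00
Σ | 6890.00 |  |  | 380250.00 | 283985.00
X̄ = 380250.00 / 6890.00 = 55.19 in
Ȳ = 283985.00 / 6890.00 = 41.22 in

X̄ = 55.19 in, Ȳ = 41.22 in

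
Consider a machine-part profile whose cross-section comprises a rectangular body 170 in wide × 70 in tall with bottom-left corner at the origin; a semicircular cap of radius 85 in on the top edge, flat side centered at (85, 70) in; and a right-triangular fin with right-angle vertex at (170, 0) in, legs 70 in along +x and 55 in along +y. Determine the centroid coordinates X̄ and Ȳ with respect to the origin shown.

Part | A | x̄ᵢ | ȳᵢ | A·x̄ᵢ | A·ȳᵢ
rectangular body | 11900.00 | 85.00 | 35.00 | 1011500.00 | 416500.00
semicircular top | 11349.00 | 85.00 | 106.08 | 964665.29 | 1203846.91
triangular fin | 1925.00 | 193.33 | 18.33 | 372166.67 | 35291.67
Σ | 25174.00 |  |  | 2348331.96 | 1655638.58
X̄ = 2348331.96 / 25174.00 = 93.28 in
Ȳ = 1655638.58 / 25174.00 = 65.77 in

X̄ = 93.28 in, Ȳ = 65.77 in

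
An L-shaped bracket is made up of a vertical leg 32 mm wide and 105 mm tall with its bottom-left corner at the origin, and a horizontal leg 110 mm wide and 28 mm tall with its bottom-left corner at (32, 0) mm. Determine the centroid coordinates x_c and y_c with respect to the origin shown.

x_c = 49.96 mm, y_c = 34.09 mm

vertical leg: A = 32 × 105 = 3360.00, centroid at (16.00, 52.50).
horizontal leg: A = 110 × 28 = 3080.00, centroid at (87.00, 14.00).
ΣA = 6440.00 mm²
ΣAx_c = (3360.00)(16.00) + (3080.00)(87.00) = 321720.00 mm³
ΣAy_c = (3360.00)(52.50) + (3080.00)(14.00) = 219520.00 mm³
x_c = 321720.00 / 6440.00 = 49.96 mm
y_c = 219520.00 / 6440.00 = 34.09 mm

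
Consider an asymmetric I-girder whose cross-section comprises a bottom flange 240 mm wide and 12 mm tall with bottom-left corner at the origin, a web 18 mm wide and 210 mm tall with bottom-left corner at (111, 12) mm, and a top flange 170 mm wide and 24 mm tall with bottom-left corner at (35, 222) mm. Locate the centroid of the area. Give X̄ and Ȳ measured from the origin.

bottom flange: A = 240 × 12 = 2880.00, centroid at (120.00, 6.00).
web: A = 18 × 210 = 3780.00, centroid at (120.00, 117.00).
top flange: A = 170 × 24 = 4080.00, centroid at (120.00, 234.00).
ΣA = 10740.00 mm²
ΣAX̄ = (2880.00)(120.00) + (3780.00)(120.00) + (4080.00)(120.00) = 1288800.00 mm³
ΣAȲ = (2880.00)(6.00) + (3780.00)(117.00) + (4080.00)(234.00) = 1414260.00 mm³
X̄ = 1288800.00 / 10740.00 = 120.00 mm
Ȳ = 1414260.00 / 10740.00 = 131.68 mm

X̄ = 120.00 mm, Ȳ = 131.68 mm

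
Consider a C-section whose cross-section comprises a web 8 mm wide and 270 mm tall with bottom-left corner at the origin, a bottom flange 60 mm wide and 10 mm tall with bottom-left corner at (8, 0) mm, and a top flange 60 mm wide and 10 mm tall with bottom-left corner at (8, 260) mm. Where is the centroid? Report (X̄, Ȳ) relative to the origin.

web: A = 8 × 270 = 2160.00, centroid at (4.00, 135.00).
bottom flange: A = 60 × 10 = 600.00, centroid at (38.00, 5.00).
top flange: A = 60 × 10 = 600.00, centroid at (38.00, 265.00).
ΣA = 3360.00 mm²
ΣAX̄ = (2160.00)(4.00) + (600.00)(38.00) + (600.00)(38.00) = 54240.00 mm³
ΣAȲ = (2160.00)(135.00) + (600.00)(5.00) + (600.00)(265.00) = 453600.00 mm³
X̄ = 54240.00 / 3360.00 = 16.14 mm
Ȳ = 453600.00 / 3360.00 = 135.00 mm

X̄ = 16.14 mm, Ȳ = 135.00 mm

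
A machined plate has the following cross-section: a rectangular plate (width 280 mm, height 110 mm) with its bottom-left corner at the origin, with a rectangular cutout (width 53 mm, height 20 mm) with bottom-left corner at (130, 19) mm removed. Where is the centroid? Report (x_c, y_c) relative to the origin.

x_c = 139.41 mm, y_c = 55.93 mm

plate: A = 280 × 110 = 30800.00, centroid at (140.00, 55.00).
hole: A = −(53 × 20) = -1060.00, centroid at (156.50, 29.00).
ΣA = 29740.00 mm², ΣAx_c = 4146110.00 mm³, ΣAy_c = 1663260.00 mm³.
x_c = 4146110.00/29740.00 = 139.41 mm; y_c = 1663260.00/29740.00 = 55.93 mm.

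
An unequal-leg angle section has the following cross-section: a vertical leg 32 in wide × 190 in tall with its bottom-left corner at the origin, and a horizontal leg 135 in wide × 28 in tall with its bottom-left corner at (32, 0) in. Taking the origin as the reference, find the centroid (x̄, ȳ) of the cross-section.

Part | A | x̄ᵢ | ȳᵢ | A·x̄ᵢ | A·ȳᵢ
vertical leg | 6080.00 | 16.00 | 95.00 | 97280.00 | 577600.00
horizontal leg | 3780.00 | 99.50 | 14.00 | 376110.00 | 52920.00
Σ | 9860.00 |  |  | 473390.00 | 630520.00
x̄ = 473390.00 / 9860.00 = 48.01 in
ȳ = 630520.00 / 9860.00 = 63.95 in

x̄ = 48.01 in, ȳ = 63.95 in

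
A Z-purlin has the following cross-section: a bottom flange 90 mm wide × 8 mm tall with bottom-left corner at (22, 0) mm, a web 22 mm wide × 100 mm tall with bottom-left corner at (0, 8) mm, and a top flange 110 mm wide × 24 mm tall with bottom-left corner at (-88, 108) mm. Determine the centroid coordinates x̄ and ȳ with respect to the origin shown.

bottom flange: A = 90 × 8 = 720.00, centroid at (67.00, 4.00).
web: A = 22 × 100 = 2200.00, centroid at (11.00, 58.00).
top flange: A = 110 × 24 = 2640.00, centroid at (-33.00, 120.00).
ΣA = 5560.00 mm²
ΣAx̄ = (720.00)(67.00) + (2200.00)(11.00) + (2640.00)(-33.00) = -14680.00 mm³
ΣAȳ = (720.00)(4.00) + (2200.00)(58.00) + (2640.00)(120.00) = 447280.00 mm³
x̄ = -14680.00 / 5560.00 = -2.64 mm
ȳ = 447280.00 / 5560.00 = 80.45 mm

x̄ = -2.64 mm, ȳ = 80.45 mm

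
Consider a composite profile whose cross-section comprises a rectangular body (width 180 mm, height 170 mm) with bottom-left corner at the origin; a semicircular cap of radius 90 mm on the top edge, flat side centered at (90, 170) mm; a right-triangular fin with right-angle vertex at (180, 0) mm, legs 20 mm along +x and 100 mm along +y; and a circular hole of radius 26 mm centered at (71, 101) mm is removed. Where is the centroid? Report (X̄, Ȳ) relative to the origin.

X̄ = 93.25 mm, Ȳ = 120.12 mm

rectangular body: A = 180 × 170 = 30600.00, centroid at (90.00, 85.00).
semicircular top: A = ½π·90² = 12723.45, centroid at (90.00, 208.20).
triangular fin: A = ½·20·100 = 1000.00, centroid at (186.67, 33.33).
hole: A = −π·26² = -2123.72, centroid at (71.00, 101.00).
ΣA = 42199.73 mm²
ΣAX̄ = (30600.00)(90.00) + (12723.45)(90.00) + (1000.00)(186.67) + (-2123.72)(71.00) = 3934993.31 mm³
ΣAȲ = (30600.00)(85.00) + (12723.45)(208.20) + (1000.00)(33.33) + (-2123.72)(101.00) = 5068824.50 mm³
X̄ = 3934993.31 / 42199.73 = 93.25 mm
Ȳ = 5068824.50 / 42199.73 = 120.12 mm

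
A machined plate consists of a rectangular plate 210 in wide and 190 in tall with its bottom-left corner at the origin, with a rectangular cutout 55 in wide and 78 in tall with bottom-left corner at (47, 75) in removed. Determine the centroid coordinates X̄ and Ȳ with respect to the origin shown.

plate: A = 210 × 190 = 39900.00, centroid at (105.00, 95.00).
hole: A = −(55 × 78) = -4290.00, centroid at (74.50, 114.00).
ΣA = 35610.00 in²
ΣAX̄ = (39900.00)(105.00) + (-4290.00)(74.50) = 3869895.00 in³
ΣAȲ = (39900.00)(95.00) + (-4290.00)(114.00) = 3301440.00 in³
X̄ = 3869895.00 / 35610.00 = 108.67 in
Ȳ = 3301440.00 / 35610.00 = 92.71 in

X̄ = 108.67 in, Ȳ = 92.71 in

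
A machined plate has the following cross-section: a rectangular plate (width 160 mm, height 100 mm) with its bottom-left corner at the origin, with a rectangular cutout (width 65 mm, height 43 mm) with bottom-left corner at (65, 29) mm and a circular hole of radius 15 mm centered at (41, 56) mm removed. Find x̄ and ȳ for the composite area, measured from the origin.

x̄ = 78.29 mm, ȳ = 49.55 mm

Part | A | x̄ᵢ | ȳᵢ | A·x̄ᵢ | A·ȳᵢ
plate | 16000.00 | 80.00 | 50.00 | 1280000.00 | 800000.00
hole 1 | -2795.00 | 97.50 | 50.50 | -272512.50 | -141147.50
hole 2 | -706.86 | 41.00 | 56.00 | -28981.19 | -39584.07
Σ | 12498.14 |  |  | 978506.31 | 619268.43
x̄ = 978506.31 / 12498.14 = 78.29 mm
ȳ = 619268.43 / 12498.14 = 49.55 mm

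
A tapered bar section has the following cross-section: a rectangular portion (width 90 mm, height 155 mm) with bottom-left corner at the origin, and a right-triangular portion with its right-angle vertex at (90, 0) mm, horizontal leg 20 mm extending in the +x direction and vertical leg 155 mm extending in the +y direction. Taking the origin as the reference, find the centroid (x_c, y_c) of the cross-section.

x_c = 50.17 mm, y_c = 74.92 mm

rectangular portion: A = 90 × 155 = 13950.00, centroid at (45.00, 77.50).
triangular portion: A = ½·20·155 = 1550.00, centroid at (96.67, 51.67).
ΣA = 15500.00 mm²
ΣAx_c = (13950.00)(45.00) + (1550.00)(96.67) = 777583.33 mm³
ΣAy_c = (13950.00)(77.50) + (1550.00)(51.67) = 1161208.33 mm³
x_c = 777583.33 / 15500.00 = 50.17 mm
y_c = 1161208.33 / 15500.00 = 74.92 mm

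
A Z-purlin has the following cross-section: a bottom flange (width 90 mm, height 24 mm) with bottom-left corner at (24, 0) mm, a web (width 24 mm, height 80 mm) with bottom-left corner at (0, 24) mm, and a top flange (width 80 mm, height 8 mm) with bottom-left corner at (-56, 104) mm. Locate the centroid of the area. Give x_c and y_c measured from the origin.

x_c = 34.29 mm, y_c = 46.17 mm

bottom flange: A = 90 × 24 = 2160.00, centroid at (69.00, 12.00).
web: A = 24 × 80 = 1920.00, centroid at (12.00, 64.00).
top flange: A = 80 × 8 = 640.00, centroid at (-16.00, 108.00).
ΣA = 4720.00 mm², ΣAx_c = 161840.00 mm³, ΣAy_c = 217920.00 mm³.
x_c = 161840.00/4720.00 = 34.29 mm; y_c = 217920.00/4720.00 = 46.17 mm.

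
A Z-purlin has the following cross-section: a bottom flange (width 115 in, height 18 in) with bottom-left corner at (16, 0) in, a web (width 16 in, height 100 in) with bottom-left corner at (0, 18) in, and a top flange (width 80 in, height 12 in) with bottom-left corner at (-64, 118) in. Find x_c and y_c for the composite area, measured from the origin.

Part | A | x̄ᵢ | ȳᵢ | A·x̄ᵢ | A·ȳᵢ
bottom flange | 2070.00 | 73.50 | 9.00 | 152145.00 | 18630.00
web | 1600.00 | 8.00 | 68.00 | 12800.00 | 108800.00
top flange | 960.00 | -24.00 | 124.00 | -23040.00 | 119040.00
Σ | 4630.00 |  |  | 141905.00 | 246470.00
x_c = 141905.00 / 4630.00 = 30.65 in
y_c = 246470.00 / 4630.00 = 53.23 in

x_c = 30.65 in, y_c = 53.23 in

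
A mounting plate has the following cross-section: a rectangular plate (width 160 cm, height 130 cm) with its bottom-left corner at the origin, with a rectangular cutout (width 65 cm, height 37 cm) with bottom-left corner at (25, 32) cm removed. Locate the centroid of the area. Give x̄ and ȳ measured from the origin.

plate: A = 160 × 130 = 20800.00, centroid at (80.00, 65.00).
hole: A = −(65 × 37) = -2405.00, centroid at (57.50, 50.50).
ΣA = 18395.00 cm²
ΣAx̄ = (20800.00)(80.00) + (-2405.00)(57.50) = 1525712.50 cm³
ΣAȳ = (20800.00)(65.00) + (-2405.00)(50.50) = 1230547.50 cm³
x̄ = 1525712.50 / 18395.00 = 82.94 cm
ȳ = 1230547.50 / 18395.00 = 66.90 cm

x̄ = 82.94 cm, ȳ = 66.90 cm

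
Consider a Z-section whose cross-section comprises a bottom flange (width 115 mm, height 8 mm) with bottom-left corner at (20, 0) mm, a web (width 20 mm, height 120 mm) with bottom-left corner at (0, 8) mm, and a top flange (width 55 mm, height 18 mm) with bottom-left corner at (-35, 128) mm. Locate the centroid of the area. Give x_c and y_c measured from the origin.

x_c = 20.39 mm, y_c = 70.19 mm

bottom flange: A = 115 × 8 = 920.00, centroid at (77.50, 4.00).
web: A = 20 × 120 = 2400.00, centroid at (10.00, 68.00).
top flange: A = 55 × 18 = 990.00, centroid at (-7.50, 137.00).
ΣA = 4310.00 mm², ΣAx_c = 87875.00 mm³, ΣAy_c = 302510.00 mm³.
x_c = 87875.00/4310.00 = 20.39 mm; y_c = 302510.00/4310.00 = 70.19 mm.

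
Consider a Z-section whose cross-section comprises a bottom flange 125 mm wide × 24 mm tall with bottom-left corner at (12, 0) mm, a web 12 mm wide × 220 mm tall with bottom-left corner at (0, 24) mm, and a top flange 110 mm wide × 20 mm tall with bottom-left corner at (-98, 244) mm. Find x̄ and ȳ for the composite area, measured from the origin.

bottom flange: A = 125 × 24 = 3000.00, centroid at (74.50, 12.00).
web: A = 12 × 220 = 2640.00, centroid at (6.00, 134.00).
top flange: A = 110 × 20 = 2200.00, centroid at (-43.00, 254.00).
ΣA = 7840.00 mm²
ΣAx̄ = (3000.00)(74.50) + (2640.00)(6.00) + (2200.00)(-43.00) = 144740.00 mm³
ΣAȳ = (3000.00)(12.00) + (2640.00)(134.00) + (2200.00)(254.00) = 948560.00 mm³
x̄ = 144740.00 / 7840.00 = 18.46 mm
ȳ = 948560.00 / 7840.00 = 120.99 mm

x̄ = 18.46 mm, ȳ = 120.99 mm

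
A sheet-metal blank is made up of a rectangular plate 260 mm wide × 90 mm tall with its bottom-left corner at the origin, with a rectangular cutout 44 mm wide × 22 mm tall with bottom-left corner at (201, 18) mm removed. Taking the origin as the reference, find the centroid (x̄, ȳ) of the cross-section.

plate: A = 260 × 90 = 23400.00, centroid at (130.00, 45.00).
hole: A = −(44 × 22) = -968.00, centroid at (223.00, 29.00).
ΣA = 22432.00 mm²
ΣAx̄ = (23400.00)(130.00) + (-968.00)(223.00) = 2826136.00 mm³
ΣAȳ = (23400.00)(45.00) + (-968.00)(29.00) = 1024928.00 mm³
x̄ = 2826136.00 / 22432.00 = 125.99 mm
ȳ = 1024928.00 / 22432.00 = 45.69 mm

x̄ = 125.99 mm, ȳ = 45.69 mm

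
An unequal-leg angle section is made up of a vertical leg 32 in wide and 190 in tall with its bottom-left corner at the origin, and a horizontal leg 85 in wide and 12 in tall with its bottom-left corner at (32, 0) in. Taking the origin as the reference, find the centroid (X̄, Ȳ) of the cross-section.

X̄ = 24.40 in, Ȳ = 82.21 in

vertical leg: A = 32 × 190 = 6080.00, centroid at (16.00, 95.00).
horizontal leg: A = 85 × 12 = 1020.00, centroid at (74.50, 6.00).
ΣA = 7100.00 in²
ΣAX̄ = (6080.00)(16.00) + (1020.00)(74.50) = 173270.00 in³
ΣAȲ = (6080.00)(95.00) + (1020.00)(6.00) = 583720.00 in³
X̄ = 173270.00 / 7100.00 = 24.40 in
Ȳ = 583720.00 / 7100.00 = 82.21 in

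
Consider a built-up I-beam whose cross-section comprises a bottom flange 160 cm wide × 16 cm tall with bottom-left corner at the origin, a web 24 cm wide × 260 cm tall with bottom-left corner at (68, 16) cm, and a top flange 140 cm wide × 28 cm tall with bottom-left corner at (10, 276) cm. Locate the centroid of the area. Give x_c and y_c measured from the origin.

Part | A | x̄ᵢ | ȳᵢ | A·x̄ᵢ | A·ȳᵢ
bottom flange | 2560.00 | 80.00 | 8.00 | 204800.00 | 20480.00
web | 6240.00 | 80.00 | 146.00 | 499200.00 | 911040.00
top flange | 3920.00 | 80.00 | 290.00 | 313600.00 | 1136800.00
Σ | 12720.00 |  |  | 1017600.00 | 2068320.00
x_c = 1017600.00 / 12720.00 = 80.00 cm
y_c = 2068320.00 / 12720.00 = 162.60 cm

x_c = 80.00 cm, y_c = 162.60 cm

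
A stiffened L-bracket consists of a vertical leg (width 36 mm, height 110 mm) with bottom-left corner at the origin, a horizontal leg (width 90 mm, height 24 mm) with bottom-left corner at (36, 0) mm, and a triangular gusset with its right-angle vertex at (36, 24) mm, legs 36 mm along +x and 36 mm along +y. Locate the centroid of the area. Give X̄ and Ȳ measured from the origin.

vertical leg: A = 36 × 110 = 3960.00, centroid at (18.00, 55.00).
horizontal leg: A = 90 × 24 = 2160.00, centroid at (81.00, 12.00).
gusset: A = ½·36·36 = 648.00, centroid at (48.00, 36.00).
ΣA = 6768.00 mm²
ΣAX̄ = (3960.00)(18.00) + (2160.00)(81.00) + (648.00)(48.00) = 277344.00 mm³
ΣAȲ = (3960.00)(55.00) + (2160.00)(12.00) + (648.00)(36.00) = 267048.00 mm³
X̄ = 277344.00 / 6768.00 = 40.98 mm
Ȳ = 267048.00 / 6768.00 = 39.46 mm

X̄ = 40.98 mm, Ȳ = 39.46 mm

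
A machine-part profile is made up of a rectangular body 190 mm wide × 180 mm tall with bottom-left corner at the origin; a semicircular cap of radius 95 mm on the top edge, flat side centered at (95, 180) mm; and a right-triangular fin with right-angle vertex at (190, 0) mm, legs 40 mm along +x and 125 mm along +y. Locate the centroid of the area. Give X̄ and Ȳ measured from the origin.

rectangular body: A = 190 × 180 = 34200.00, centroid at (95.00, 90.00).
semicircular top: A = ½π·95² = 14176.44, centroid at (95.00, 220.32).
triangular fin: A = ½·40·125 = 2500.00, centroid at (203.33, 41.67).
ΣA = 50876.44 mm²
ΣAX̄ = (34200.00)(95.00) + (14176.44)(95.00) + (2500.00)(203.33) = 5104094.83 mm³
ΣAȲ = (34200.00)(90.00) + (14176.44)(220.32) + (2500.00)(41.67) = 6305508.63 mm³
X̄ = 5104094.83 / 50876.44 = 100.32 mm
Ȳ = 6305508.63 / 50876.44 = 123.94 mm

X̄ = 100.32 mm, Ȳ = 123.94 mm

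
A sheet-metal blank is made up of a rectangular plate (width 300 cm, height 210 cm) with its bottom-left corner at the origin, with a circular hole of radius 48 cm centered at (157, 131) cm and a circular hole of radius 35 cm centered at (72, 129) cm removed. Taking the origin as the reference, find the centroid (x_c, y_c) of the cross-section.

plate: A = 300 × 210 = 63000.00, centroid at (150.00, 105.00).
hole 1: A = −π·48² = -7238.23, centroid at (157.00, 131.00).
hole 2: A = −π·35² = -3848.45, centroid at (72.00, 129.00).
ΣA = 51913.32 cm², ΣAx_c = 8036509.50 cm³, ΣAy_c = 5170341.76 cm³.
x_c = 8036509.50/51913.32 = 154.81 cm; y_c = 5170341.76/51913.32 = 99.60 cm.

x_c = 154.81 cm, y_c = 99.60 cm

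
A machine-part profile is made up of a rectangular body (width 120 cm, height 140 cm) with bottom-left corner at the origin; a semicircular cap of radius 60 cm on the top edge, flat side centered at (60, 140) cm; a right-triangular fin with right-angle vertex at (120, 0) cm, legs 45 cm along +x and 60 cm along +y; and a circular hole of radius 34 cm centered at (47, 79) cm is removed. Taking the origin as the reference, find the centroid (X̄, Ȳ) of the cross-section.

Part | A | x̄ᵢ | ȳᵢ | A·x̄ᵢ | A·ȳᵢ
rectangular body | 16800.00 | 60.00 | 70.00 | 1008000.00 | 1176000.00
semicircular top | 5654.87 | 60.00 | 165.46 | 339292.01 | 935681.35
triangular fin | 1350.00 | 135.00 | 20.00 | 182250.00 | 27000.00
hole | -3631.68 | 47.00 | 79.00 | -170689.01 | -286902.81
Σ | 20173.19 |  |  | 1358852.99 | 1851778.54
X̄ = 1358852.99 / 20173.19 = 67.36 cm
Ȳ = 1851778.54 / 20173.19 = 91.79 cm

X̄ = 67.36 cm, Ȳ = 91.79 cm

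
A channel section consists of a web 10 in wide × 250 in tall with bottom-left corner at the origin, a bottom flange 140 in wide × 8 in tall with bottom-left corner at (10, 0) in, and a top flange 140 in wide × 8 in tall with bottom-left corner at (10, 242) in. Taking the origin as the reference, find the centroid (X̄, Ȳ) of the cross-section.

web: A = 10 × 250 = 2500.00, centroid at (5.00, 125.00).
bottom flange: A = 140 × 8 = 1120.00, centroid at (80.00, 4.00).
top flange: A = 140 × 8 = 1120.00, centroid at (80.00, 246.00).
ΣA = 4740.00 in², ΣAX̄ = 191700.00 in³, ΣAȲ = 592500.00 in³.
X̄ = 191700.00/4740.00 = 40.44 in; Ȳ = 592500.00/4740.00 = 125.00 in.

X̄ = 40.44 in, Ȳ = 125.00 in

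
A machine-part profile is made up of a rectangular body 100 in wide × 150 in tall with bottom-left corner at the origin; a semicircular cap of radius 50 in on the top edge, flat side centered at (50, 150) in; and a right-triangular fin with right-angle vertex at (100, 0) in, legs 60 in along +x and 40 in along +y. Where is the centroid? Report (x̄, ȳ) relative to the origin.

rectangular body: A = 100 × 150 = 15000.00, centroid at (50.00, 75.00).
semicircular top: A = ½π·50² = 3926.99, centroid at (50.00, 171.22).
triangular fin: A = ½·60·40 = 1200.00, centroid at (120.00, 13.33).
ΣA = 20126.99 in², ΣAx̄ = 1090349.54 in³, ΣAȳ = 1813381.96 in³.
x̄ = 1090349.54/20126.99 = 54.17 in; ȳ = 1813381.96/20126.99 = 90.10 in.

x̄ = 54.17 in, ȳ = 90.10 in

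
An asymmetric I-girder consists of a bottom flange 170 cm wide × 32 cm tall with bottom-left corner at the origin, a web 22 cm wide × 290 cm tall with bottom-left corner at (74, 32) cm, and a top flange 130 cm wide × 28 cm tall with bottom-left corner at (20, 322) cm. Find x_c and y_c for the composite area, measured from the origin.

Part | A | x̄ᵢ | ȳᵢ | A·x̄ᵢ | A·ȳᵢ
bottom flange | 5440.00 | 85.00 | 16.00 | 462400.00 | 87040.00
web | 6380.00 | 85.00 | 177.00 | 542300.00 | 1129260.00
top flange | 3640.00 | 85.00 | 336.00 | 309400.00 | 1223040.00
Σ | 15460.00 |  |  | 1314100.00 | 2439340.00
x_c = 1314100.00 / 15460.00 = 85.00 cm
y_c = 2439340.00 / 15460.00 = 157.78 cm

x_c = 85.00 cm, y_c = 157.78 cm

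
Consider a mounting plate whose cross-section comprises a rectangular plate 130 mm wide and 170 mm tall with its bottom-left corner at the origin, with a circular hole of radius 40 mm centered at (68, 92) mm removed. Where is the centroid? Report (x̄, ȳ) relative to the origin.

plate: A = 130 × 170 = 22100.00, centroid at (65.00, 85.00).
hole: A = −π·40² = -5026.55, centroid at (68.00, 92.00).
ΣA = 17073.45 mm²
ΣAx̄ = (22100.00)(65.00) + (-5026.55)(68.00) = 1094694.72 mm³
ΣAȳ = (22100.00)(85.00) + (-5026.55)(92.00) = 1416057.56 mm³
x̄ = 1094694.72 / 17073.45 = 64.12 mm
ȳ = 1416057.56 / 17073.45 = 82.94 mm

x̄ = 64.12 mm, ȳ = 82.94 mm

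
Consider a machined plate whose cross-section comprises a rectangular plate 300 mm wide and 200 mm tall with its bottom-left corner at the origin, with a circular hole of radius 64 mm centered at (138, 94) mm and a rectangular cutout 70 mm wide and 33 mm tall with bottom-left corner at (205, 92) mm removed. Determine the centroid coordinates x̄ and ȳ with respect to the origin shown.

plate: A = 300 × 200 = 60000.00, centroid at (150.00, 100.00).
hole 1: A = −π·64² = -12867.96, centroid at (138.00, 94.00).
hole 2: A = −(70 × 33) = -2310.00, centroid at (240.00, 108.50).
ΣA = 44822.04 mm², ΣAx̄ = 6669821.04 mm³, ΣAȳ = 4539776.43 mm³.
x̄ = 6669821.04/44822.04 = 148.81 mm; ȳ = 4539776.43/44822.04 = 101.28 mm.

x̄ = 148.81 mm, ȳ = 101.28 mm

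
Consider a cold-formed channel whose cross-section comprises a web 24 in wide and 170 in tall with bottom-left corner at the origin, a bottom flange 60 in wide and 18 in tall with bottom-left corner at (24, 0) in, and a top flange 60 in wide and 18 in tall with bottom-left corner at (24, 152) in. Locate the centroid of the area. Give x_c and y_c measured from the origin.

web: A = 24 × 170 = 4080.00, centroid at (12.00, 85.00).
bottom flange: A = 60 × 18 = 1080.00, centroid at (54.00, 9.00).
top flange: A = 60 × 18 = 1080.00, centroid at (54.00, 161.00).
ΣA = 6240.00 in², ΣAx_c = 165600.00 in³, ΣAy_c = 530400.00 in³.
x_c = 165600.00/6240.00 = 26.54 in; y_c = 530400.00/6240.00 = 85.00 in.

x_c = 26.54 in, y_c = 85.00 in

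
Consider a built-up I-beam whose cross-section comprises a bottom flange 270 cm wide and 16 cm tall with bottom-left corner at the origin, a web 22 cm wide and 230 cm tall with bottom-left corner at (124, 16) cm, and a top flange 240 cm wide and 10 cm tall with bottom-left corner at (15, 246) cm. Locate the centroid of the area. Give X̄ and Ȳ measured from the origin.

bottom flange: A = 270 × 16 = 4320.00, centroid at (135.00, 8.00).
web: A = 22 × 230 = 5060.00, centroid at (135.00, 131.00).
top flange: A = 240 × 10 = 2400.00, centroid at (135.00, 251.00).
ΣA = 11780.00 cm², ΣAX̄ = 1590300.00 cm³, ΣAȲ = 1299820.00 cm³.
X̄ = 1590300.00/11780.00 = 135.00 cm; Ȳ = 1299820.00/11780.00 = 110.34 cm.

X̄ = 135.00 cm, Ȳ = 110.34 cm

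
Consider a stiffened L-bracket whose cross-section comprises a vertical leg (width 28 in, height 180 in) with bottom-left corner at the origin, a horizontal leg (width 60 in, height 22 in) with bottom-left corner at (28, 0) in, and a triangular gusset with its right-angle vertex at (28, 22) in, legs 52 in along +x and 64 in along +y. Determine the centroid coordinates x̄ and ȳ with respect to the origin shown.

vertical leg: A = 28 × 180 = 5040.00, centroid at (14.00, 90.00).
horizontal leg: A = 60 × 22 = 1320.00, centroid at (58.00, 11.00).
gusset: A = ½·52·64 = 1664.00, centroid at (45.33, 43.33).
ΣA = 8024.00 in², ΣAx̄ = 222554.67 in³, ΣAȳ = 540226.67 in³.
x̄ = 222554.67/8024.00 = 27.74 in; ȳ = 540226.67/8024.00 = 67.33 in.

x̄ = 27.74 in, ȳ = 67.33 in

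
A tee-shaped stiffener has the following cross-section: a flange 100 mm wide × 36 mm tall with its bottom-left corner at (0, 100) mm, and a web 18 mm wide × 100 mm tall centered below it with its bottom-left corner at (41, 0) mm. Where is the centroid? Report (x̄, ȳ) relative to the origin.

web: A = 18 × 100 = 1800.00, centroid at (50.00, 50.00).
flange: A = 100 × 36 = 3600.00, centroid at (50.00, 118.00).
ΣA = 5400.00 mm², ΣAx̄ = 270000.00 mm³, ΣAȳ = 514800.00 mm³.
x̄ = 270000.00/5400.00 = 50.00 mm; ȳ = 514800.00/5400.00 = 95.33 mm.

x̄ = 50.00 mm, ȳ = 95.33 mm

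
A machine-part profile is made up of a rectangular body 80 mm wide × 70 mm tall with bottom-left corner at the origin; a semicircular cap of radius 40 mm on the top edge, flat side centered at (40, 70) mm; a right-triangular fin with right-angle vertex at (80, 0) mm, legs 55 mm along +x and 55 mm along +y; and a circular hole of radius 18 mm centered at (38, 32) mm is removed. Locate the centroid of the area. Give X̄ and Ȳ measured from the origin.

X̄ = 50.49 mm, Ȳ = 47.60 mm

rectangular body: A = 80 × 70 = 5600.00, centroid at (40.00, 35.00).
semicircular top: A = ½π·40² = 2513.27, centroid at (40.00, 86.98).
triangular fin: A = ½·55·55 = 1512.50, centroid at (98.33, 18.33).
hole: A = −π·18² = -1017.88, centroid at (38.00, 32.00).
ΣA = 8607.90 mm², ΣAX̄ = 434580.84 mm³, ΣAȲ = 409752.99 mm³.
X̄ = 434580.84/8607.90 = 50.49 mm; Ȳ = 409752.99/8607.90 = 47.60 mm.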